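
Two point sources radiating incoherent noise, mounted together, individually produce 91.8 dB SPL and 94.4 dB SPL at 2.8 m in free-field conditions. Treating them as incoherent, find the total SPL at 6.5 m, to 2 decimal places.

Combined at 2.8 m: 10·log₁₀(10^(91.8/10)+10^(94.4/10)) = 96.302 dB SPL.
Then apply −20·log₁₀(6.5/2.8) = -7.315 dB → 88.99 dB SPL.

88.99 dB SPL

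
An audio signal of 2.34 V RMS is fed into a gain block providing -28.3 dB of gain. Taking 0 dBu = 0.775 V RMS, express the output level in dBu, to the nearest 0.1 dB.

Input level: 20·log₁₀(2.34/0.775) = 9.60 dBu.
Output: 9.60 − 28.3 = -18.7 dBu.

-18.7 dBu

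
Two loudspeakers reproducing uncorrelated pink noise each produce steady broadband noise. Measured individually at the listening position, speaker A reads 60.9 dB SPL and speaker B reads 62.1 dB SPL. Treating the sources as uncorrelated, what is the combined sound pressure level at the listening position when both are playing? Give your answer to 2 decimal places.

Add the sources as powers (linear), then convert back to dB:
L_total = 10·log₁₀(10^(60.9/10) + 10^(62.1/10)) = 10·log₁₀(2852000) = 64.55 dB SPL.

64.55 dB SPL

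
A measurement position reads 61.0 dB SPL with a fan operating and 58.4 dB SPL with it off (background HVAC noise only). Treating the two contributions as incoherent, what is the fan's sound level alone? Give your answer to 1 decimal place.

57.5 dB SPL

Subtract intensities: L_src = 10·log₁₀(10^(L_total/10) − 10^(L_bg/10)).
L_src = 10·log₁₀(10^(61.0/10) − 10^(58.4/10)) = 10·log₁₀(567100) = 57.5 dB SPL.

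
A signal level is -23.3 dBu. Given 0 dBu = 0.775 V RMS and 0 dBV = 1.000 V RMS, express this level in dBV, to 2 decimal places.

The offset between the scales is 20·log₁₀(0.775/1.000) = −2.214 dB.
So dBV = -23.3 − 2.214 = -25.51 dBV.

-25.51 dBV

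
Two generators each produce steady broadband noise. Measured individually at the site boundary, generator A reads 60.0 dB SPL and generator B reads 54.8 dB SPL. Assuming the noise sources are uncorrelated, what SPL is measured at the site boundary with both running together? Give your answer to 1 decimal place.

Add the sources as powers (linear), then convert back to dB:
L_total = 10·log₁₀(10^(60.0/10) + 10^(54.8/10)) = 10·log₁₀(1302000) = 61.1 dB SPL.

61.1 dB SPL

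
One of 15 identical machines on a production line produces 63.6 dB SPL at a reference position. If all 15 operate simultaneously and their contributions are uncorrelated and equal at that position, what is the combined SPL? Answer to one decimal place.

15 equal incoherent sources raise the level by 10·log₁₀(15) = 11.76 dB.
L_total = 63.6 + 11.76 = 75.4 dB SPL.

75.4 dB SPL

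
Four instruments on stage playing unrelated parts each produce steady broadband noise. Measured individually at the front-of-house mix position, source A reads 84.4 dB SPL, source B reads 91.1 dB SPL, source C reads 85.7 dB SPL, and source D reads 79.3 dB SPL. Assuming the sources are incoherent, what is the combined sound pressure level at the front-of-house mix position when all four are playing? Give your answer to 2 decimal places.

93.05 dB SPL

Incoherent sources sum as intensities:
L_total = 10·log₁₀(10^(84.4/10) + 10^(91.1/10) + 10^(85.7/10) + 10^(79.3/10)) = 10·log₁₀(2020000000) = 93.05 dB SPL.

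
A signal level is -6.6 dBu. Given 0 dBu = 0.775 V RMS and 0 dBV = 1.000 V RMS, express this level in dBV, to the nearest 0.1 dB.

The offset between the scales is 20·log₁₀(0.775/1.000) = −2.214 dB.
So dBV = -6.6 − 2.214 = -8.8 dBV.

-8.8 dBV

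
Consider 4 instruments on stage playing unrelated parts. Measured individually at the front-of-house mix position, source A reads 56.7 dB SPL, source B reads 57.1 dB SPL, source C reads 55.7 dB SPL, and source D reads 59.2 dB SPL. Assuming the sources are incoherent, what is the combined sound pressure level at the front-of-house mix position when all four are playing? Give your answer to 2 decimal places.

Uncorrelated sources add in intensity (power), not in dB.
L_total = 10·log₁₀(10^(56.7/10) + 10^(57.1/10) + 10^(55.7/10) + 10^(59.2/10)) = 10·log₁₀(2184000) = 63.39 dB SPL.

63.39 dB SPL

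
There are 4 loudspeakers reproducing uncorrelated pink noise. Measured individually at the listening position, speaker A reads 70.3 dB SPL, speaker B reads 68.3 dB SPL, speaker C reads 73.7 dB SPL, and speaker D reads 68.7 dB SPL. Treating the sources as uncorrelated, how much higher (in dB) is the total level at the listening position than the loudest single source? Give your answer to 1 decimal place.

Add the sources as powers (linear), then convert back to dB:
L_total = 10·log₁₀(10^(70.3/10) + 10^(68.3/10) + 10^(73.7/10) + 10^(68.7/10)) = 76.84 dB SPL.
Excess over the loudest (73.7 dB): 76.84 − 73.7 = 3.1 dB.

3.1 dB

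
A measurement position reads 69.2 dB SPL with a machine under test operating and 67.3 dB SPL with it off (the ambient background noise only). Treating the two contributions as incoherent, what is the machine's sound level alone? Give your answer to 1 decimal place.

64.7 dB SPL

Subtract intensities: L_src = 10·log₁₀(10^(L_total/10) − 10^(L_bg/10)).
L_src = 10·log₁₀(10^(69.2/10) − 10^(67.3/10)) = 10·log₁₀(2947000) = 64.7 dB SPL.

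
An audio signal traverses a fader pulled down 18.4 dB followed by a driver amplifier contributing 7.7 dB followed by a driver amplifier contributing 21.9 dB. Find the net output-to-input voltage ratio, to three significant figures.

Net gain = (−18.4) + 7.7 + 21.9 = 11.2 dB.
Voltage ratio = 10^(11.2/20) = 3.63.

3.63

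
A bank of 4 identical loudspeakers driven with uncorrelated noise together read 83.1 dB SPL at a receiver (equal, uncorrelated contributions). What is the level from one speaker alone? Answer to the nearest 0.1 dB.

4 equal incoherent sources add 10·log₁₀(4) = 6.02 dB over one source.
L_one = 83.1 − 6.02 = 77.1 dB SPL.

77.1 dB SPL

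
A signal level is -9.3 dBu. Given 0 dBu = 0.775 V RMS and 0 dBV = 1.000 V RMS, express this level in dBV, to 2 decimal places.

The offset between the scales is 20·log₁₀(0.775/1.000) = −2.214 dB.
So dBV = -9.3 − 2.214 = -11.51 dBV.

-11.51 dBV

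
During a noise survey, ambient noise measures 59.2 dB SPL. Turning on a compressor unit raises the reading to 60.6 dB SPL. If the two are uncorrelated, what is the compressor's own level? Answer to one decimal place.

Background correction is a power subtraction:
L_src = 10·log₁₀(10^(60.6/10) − 10^(59.2/10)) = 10·log₁₀(316400) = 55.0 dB SPL.

55.0 dB SPL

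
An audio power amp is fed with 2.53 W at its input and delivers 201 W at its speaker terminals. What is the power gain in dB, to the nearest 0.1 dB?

19.0 dB

Power is a power quantity, so gain = 10·log₁₀(P_out/P_in).
10·log₁₀(201/2.53) = 10·log₁₀(79.45) = 19.0 dB.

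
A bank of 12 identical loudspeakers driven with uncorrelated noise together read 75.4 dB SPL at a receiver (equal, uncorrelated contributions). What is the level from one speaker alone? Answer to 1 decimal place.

64.6 dB SPL

12 equal incoherent sources add 10·log₁₀(12) = 10.79 dB over one source.
L_one = 75.4 − 10.79 = 64.6 dB SPL.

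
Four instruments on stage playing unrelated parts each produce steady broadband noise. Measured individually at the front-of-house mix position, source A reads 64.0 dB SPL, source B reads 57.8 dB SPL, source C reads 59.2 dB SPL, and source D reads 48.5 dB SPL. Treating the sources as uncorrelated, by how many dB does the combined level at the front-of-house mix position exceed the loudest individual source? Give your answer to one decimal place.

Uncorrelated sources add in intensity (power), not in dB.
L_total = 10·log₁₀(10^(64.0/10) + 10^(57.8/10) + 10^(59.2/10) + 10^(48.5/10)) = 66.04 dB SPL.
Excess over the loudest (64.0 dB): 66.04 − 64.0 = 2.0 dB.

2.0 dB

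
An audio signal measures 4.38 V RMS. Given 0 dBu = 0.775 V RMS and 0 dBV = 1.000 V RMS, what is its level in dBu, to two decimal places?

dBu = 20·log₁₀(V / 0.775 V).
20·log₁₀(4.38/0.775) = +15.04 dBu.

+15.04 dBu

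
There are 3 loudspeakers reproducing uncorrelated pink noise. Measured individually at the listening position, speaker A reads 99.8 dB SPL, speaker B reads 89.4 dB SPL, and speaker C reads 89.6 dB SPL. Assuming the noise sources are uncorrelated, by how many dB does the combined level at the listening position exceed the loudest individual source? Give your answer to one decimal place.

0.7 dB

Uncorrelated sources add in intensity (power), not in dB.
L_total = 10·log₁₀(10^(99.8/10) + 10^(89.4/10) + 10^(89.6/10)) = 100.54 dB SPL.
Excess over the loudest (99.8 dB): 100.54 − 99.8 = 0.7 dB.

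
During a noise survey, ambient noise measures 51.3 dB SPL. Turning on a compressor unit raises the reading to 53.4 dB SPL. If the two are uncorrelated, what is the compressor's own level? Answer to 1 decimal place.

Remove the background by subtracting linear intensities:
L_src = 10·log₁₀(10^(53.4/10) − 10^(51.3/10)) = 10·log₁₀(83880) = 49.2 dB SPL.

49.2 dB SPL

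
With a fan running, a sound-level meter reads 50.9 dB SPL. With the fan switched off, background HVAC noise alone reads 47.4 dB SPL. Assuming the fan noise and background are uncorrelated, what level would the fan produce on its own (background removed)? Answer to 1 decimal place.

48.3 dB SPL

Remove the background by subtracting linear intensities:
L_src = 10·log₁₀(10^(50.9/10) − 10^(47.4/10)) = 10·log₁₀(68070) = 48.3 dB SPL.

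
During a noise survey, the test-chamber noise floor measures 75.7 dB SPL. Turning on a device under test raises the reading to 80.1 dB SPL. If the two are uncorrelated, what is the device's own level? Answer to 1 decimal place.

Subtract intensities: L_src = 10·log₁₀(10^(L_total/10) − 10^(L_bg/10)).
L_src = 10·log₁₀(10^(80.1/10) − 10^(75.7/10)) = 10·log₁₀(65180000) = 78.1 dB SPL.

78.1 dB SPL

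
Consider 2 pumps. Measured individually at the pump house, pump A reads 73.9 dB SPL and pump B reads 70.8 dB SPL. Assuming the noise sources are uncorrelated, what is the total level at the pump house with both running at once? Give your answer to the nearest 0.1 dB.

75.6 dB SPL

Incoherent sources sum as intensities:
L_total = 10·log₁₀(10^(73.9/10) + 10^(70.8/10)) = 10·log₁₀(36570000) = 75.6 dB SPL.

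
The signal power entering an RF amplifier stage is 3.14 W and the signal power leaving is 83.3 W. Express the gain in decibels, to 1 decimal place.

Power ratio → dB uses the 10·log₁₀ form:
10·log₁₀(83.3/3.14) = 10·log₁₀(26.53) = 14.2 dB.

14.2 dB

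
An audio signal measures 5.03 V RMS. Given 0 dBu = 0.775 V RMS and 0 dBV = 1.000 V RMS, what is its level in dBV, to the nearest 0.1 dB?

+14.0 dBV

dBV = 20·log₁₀(V / 1.000 V).
20·log₁₀(5.03/1.000) = +14.0 dBV.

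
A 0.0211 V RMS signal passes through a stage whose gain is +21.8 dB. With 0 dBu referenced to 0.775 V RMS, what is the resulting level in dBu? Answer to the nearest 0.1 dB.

Input level: 20·log₁₀(0.0211/0.775) = -31.30 dBu.
Output: -31.30 + 21.8 = -9.5 dBu.

-9.5 dBu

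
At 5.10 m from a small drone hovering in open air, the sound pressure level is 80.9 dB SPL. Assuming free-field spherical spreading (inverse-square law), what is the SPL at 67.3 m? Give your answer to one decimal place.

58.5 dB SPL

Inverse-square spreading gives ΔL = −20·log₁₀(d₂/d₁).
ΔL = −20·log₁₀(67.3/5.10) = -22.41 dB, so L₂ = 80.9 + (-22.41) = 58.5 dB SPL.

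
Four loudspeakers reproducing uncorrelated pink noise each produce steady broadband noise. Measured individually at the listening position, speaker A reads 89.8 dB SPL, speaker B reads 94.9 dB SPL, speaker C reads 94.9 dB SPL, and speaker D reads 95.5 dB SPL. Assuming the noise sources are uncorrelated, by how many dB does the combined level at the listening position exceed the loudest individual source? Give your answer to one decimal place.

4.8 dB

Uncorrelated sources add in intensity (power), not in dB.
L_total = 10·log₁₀(10^(89.8/10) + 10^(94.9/10) + 10^(94.9/10) + 10^(95.5/10)) = 100.29 dB SPL.
Excess over the loudest (95.5 dB): 100.29 − 95.5 = 4.8 dB.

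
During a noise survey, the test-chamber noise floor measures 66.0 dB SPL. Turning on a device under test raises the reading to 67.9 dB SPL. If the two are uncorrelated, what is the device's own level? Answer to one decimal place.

63.4 dB SPL

Background correction is a power subtraction:
L_src = 10·log₁₀(10^(67.9/10) − 10^(66.0/10)) = 10·log₁₀(2185000) = 63.4 dB SPL.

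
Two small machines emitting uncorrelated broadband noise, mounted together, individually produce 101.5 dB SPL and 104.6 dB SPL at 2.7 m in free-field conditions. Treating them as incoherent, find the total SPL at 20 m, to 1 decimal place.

88.9 dB SPL

Combined at 2.7 m: 10·log₁₀(10^(101.5/10)+10^(104.6/10)) = 106.33 dB SPL.
Then apply −20·log₁₀(20/2.7) = -17.39 dB → 88.9 dB SPL.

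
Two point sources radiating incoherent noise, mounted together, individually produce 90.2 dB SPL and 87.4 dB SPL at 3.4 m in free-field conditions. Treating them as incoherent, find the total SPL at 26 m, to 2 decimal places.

74.36 dB SPL

Combined at 3.4 m: 10·log₁₀(10^(90.2/10)+10^(87.4/10)) = 92.032 dB SPL.
Then apply −20·log₁₀(26/3.4) = -17.670 dB → 74.36 dB SPL.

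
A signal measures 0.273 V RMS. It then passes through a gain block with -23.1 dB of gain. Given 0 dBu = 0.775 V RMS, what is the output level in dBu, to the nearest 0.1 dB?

Input level: 20·log₁₀(0.273/0.775) = -9.06 dBu.
Output: -9.06 − 23.1 = -32.2 dBu.

-32.2 dBu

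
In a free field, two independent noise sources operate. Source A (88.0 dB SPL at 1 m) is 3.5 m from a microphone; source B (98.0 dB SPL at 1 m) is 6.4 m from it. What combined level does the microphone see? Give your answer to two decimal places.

83.13 dB SPL

At the listener: L_A = 88.0 − 20·log₁₀(3.5) = 77.119 dB; L_B = 98.0 − 20·log₁₀(6.4) = 81.876 dB.
Combined: 10·log₁₀(10^(77.119/10)+10^(81.876/10)) = 83.13 dB SPL.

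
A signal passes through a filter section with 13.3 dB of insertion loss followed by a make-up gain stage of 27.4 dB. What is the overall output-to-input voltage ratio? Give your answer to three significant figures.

Net gain = (−13.3) + 27.4 = 14.1 dB.
Voltage ratio = 10^(14.1/20) = 5.07.

5.07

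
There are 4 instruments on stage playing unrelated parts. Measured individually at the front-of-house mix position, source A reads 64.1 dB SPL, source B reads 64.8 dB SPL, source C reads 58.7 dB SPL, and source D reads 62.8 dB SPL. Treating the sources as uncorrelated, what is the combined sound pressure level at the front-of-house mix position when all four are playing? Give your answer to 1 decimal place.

69.2 dB SPL

Add the sources as powers (linear), then convert back to dB:
L_total = 10·log₁₀(10^(64.1/10) + 10^(64.8/10) + 10^(58.7/10) + 10^(62.8/10)) = 10·log₁₀(8237000) = 69.2 dB SPL.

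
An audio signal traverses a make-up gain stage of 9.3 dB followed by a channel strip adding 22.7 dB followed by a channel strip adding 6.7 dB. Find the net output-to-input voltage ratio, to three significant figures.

86.1

Net gain = 9.3 + 22.7 + 6.7 = 38.7 dB.
Voltage ratio = 10^(38.7/20) = 86.1.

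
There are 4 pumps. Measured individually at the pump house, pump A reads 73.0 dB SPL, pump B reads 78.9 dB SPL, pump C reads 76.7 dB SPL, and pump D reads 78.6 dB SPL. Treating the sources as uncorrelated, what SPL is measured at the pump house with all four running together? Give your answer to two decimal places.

83.36 dB SPL

Uncorrelated sources add in intensity (power), not in dB.
L_total = 10·log₁₀(10^(73.0/10) + 10^(78.9/10) + 10^(76.7/10) + 10^(78.6/10)) = 10·log₁₀(216800000) = 83.36 dB SPL.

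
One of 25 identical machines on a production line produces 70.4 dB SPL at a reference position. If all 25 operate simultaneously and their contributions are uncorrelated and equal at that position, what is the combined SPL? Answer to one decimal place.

25 equal incoherent sources raise the level by 10·log₁₀(25) = 13.98 dB.
L_total = 70.4 + 13.98 = 84.4 dB SPL.

84.4 dB SPL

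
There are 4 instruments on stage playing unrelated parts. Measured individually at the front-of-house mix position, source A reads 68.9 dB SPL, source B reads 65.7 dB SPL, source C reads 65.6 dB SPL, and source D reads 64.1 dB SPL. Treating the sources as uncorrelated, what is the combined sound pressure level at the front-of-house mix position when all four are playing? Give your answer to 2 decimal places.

Uncorrelated sources add in intensity (power), not in dB.
L_total = 10·log₁₀(10^(68.9/10) + 10^(65.7/10) + 10^(65.6/10) + 10^(64.1/10)) = 10·log₁₀(17680000) = 72.47 dB SPL.

72.47 dB SPL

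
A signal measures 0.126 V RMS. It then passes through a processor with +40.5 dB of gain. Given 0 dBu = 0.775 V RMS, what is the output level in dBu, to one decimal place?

Input level: 20·log₁₀(0.126/0.775) = -15.78 dBu.
Output: -15.78 + 40.5 = +24.7 dBu.

+24.7 dBu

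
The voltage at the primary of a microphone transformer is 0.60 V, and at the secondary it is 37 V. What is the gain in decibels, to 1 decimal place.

Voltage ratio → dB uses the 20·log₁₀ form:
20·log₁₀(37/0.60) = 20·log₁₀(61.67) = 35.8 dB.

35.8 dB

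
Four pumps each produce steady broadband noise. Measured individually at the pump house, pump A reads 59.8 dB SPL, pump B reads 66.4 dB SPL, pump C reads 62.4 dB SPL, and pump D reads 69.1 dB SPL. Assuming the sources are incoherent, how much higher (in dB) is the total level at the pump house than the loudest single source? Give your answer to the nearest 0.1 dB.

2.7 dB

Add the sources as powers (linear), then convert back to dB:
L_total = 10·log₁₀(10^(59.8/10) + 10^(66.4/10) + 10^(62.4/10) + 10^(69.1/10)) = 71.81 dB SPL.
Excess over the loudest (69.1 dB): 71.81 − 69.1 = 2.7 dB.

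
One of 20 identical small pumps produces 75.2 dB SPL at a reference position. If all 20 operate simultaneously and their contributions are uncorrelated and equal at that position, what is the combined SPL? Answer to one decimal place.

88.2 dB SPL

20 equal incoherent sources raise the level by 10·log₁₀(20) = 13.01 dB.
L_total = 75.2 + 13.01 = 88.2 dB SPL.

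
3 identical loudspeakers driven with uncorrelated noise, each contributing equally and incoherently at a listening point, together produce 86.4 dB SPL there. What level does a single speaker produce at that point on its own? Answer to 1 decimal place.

3 equal incoherent sources add 10·log₁₀(3) = 4.77 dB over one source.
L_one = 86.4 − 4.77 = 81.6 dB SPL.

81.6 dB SPL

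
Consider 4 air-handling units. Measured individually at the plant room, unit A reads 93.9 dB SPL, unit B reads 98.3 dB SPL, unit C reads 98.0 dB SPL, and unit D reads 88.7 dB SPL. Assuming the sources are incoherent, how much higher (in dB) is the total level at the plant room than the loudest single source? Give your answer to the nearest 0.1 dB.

Incoherent sources sum as intensities:
L_total = 10·log₁₀(10^(93.9/10) + 10^(98.3/10) + 10^(98.0/10) + 10^(88.7/10)) = 102.11 dB SPL.
Excess over the loudest (98.3 dB): 102.11 − 98.3 = 3.8 dB.

3.8 dB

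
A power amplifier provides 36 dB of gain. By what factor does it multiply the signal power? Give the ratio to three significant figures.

3980

Power ratio = 10^(dB/10).
10^(36/10) = 10^(3.600) = 3980.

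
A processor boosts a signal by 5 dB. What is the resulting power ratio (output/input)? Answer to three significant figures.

Power ratio = 10^(dB/10).
10^(5/10) = 10^(0.5000) = 3.16.

3.16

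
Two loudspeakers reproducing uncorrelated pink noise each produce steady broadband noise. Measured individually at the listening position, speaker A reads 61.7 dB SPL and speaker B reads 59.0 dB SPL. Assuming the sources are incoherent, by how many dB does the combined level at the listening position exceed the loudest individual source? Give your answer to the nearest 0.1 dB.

1.9 dB

Uncorrelated sources add in intensity (power), not in dB.
L_total = 10·log₁₀(10^(61.7/10) + 10^(59.0/10)) = 63.57 dB SPL.
Excess over the loudest (61.7 dB): 63.57 − 61.7 = 1.9 dB.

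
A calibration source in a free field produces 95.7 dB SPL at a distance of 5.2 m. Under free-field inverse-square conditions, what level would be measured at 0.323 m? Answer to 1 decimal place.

119.8 dB SPL

Inverse-square spreading gives ΔL = −20·log₁₀(d₂/d₁).
ΔL = −20·log₁₀(0.323/5.2) = 24.14 dB, so L₂ = 95.7 + (24.14) = 119.8 dB SPL.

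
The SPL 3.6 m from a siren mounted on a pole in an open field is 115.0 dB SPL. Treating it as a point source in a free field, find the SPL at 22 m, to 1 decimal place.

99.3 dB SPL

Inverse-square spreading gives ΔL = −20·log₁₀(d₂/d₁).
ΔL = −20·log₁₀(22/3.6) = -15.72 dB, so L₂ = 115.0 + (-15.72) = 99.3 dB SPL.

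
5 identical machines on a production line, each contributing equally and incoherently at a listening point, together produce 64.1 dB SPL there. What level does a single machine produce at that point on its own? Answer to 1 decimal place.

57.1 dB SPL

5 equal incoherent sources add 10·log₁₀(5) = 6.99 dB over one source.
L_one = 64.1 − 6.99 = 57.1 dB SPL.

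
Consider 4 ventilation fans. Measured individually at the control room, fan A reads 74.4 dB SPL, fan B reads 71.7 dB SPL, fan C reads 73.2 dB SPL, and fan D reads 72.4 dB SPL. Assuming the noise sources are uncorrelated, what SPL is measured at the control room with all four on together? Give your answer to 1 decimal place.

Uncorrelated sources add in intensity (power), not in dB.
L_total = 10·log₁₀(10^(74.4/10) + 10^(71.7/10) + 10^(73.2/10) + 10^(72.4/10)) = 10·log₁₀(80600000) = 79.1 dB SPL.

79.1 dB SPL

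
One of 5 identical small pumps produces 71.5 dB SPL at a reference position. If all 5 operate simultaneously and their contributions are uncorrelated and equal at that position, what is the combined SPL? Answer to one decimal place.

5 equal incoherent sources raise the level by 10·log₁₀(5) = 6.99 dB.
L_total = 71.5 + 6.99 = 78.5 dB SPL.

78.5 dB SPL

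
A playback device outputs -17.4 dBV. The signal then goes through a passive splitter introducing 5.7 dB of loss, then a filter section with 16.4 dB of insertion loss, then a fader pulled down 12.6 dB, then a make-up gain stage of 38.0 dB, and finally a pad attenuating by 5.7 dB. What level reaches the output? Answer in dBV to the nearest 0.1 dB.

In dB, series stages simply add:
-17.4 − 5.7 − 16.4 − 12.6 + 38.0 − 5.7 = -19.8 dBV.

-19.8 dBV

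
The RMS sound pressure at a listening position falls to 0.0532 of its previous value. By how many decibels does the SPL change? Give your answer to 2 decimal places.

Sound pressure is an amplitude quantity: ΔL = 20·log₁₀(p₂/p₁).
20·log₁₀(0.0532) = -25.48 dB.

-25.48 dB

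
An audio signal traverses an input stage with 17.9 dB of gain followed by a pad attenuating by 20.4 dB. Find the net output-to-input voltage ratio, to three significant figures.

Net gain = 17.9 + (−20.4) = -2.5 dB.
Voltage ratio = 10^(-2.5/20) = 0.750.

0.750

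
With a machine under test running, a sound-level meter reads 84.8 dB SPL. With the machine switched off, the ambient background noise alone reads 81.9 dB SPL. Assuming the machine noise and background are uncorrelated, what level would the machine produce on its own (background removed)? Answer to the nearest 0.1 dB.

81.7 dB SPL

Subtract intensities: L_src = 10·log₁₀(10^(L_total/10) − 10^(L_bg/10)).
L_src = 10·log₁₀(10^(84.8/10) − 10^(81.9/10)) = 10·log₁₀(147100000) = 81.7 dB SPL.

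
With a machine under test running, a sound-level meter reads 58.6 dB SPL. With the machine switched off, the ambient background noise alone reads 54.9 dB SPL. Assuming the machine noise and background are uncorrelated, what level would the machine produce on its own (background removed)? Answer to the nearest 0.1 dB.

Subtract intensities: L_src = 10·log₁₀(10^(L_total/10) − 10^(L_bg/10)).
L_src = 10·log₁₀(10^(58.6/10) − 10^(54.9/10)) = 10·log₁₀(415400) = 56.2 dB SPL.

56.2 dB SPL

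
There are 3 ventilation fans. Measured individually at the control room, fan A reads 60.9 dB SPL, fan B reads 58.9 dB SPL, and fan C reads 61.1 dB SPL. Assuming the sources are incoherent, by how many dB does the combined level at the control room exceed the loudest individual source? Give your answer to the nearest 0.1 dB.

4.1 dB

Add the sources as powers (linear), then convert back to dB:
L_total = 10·log₁₀(10^(60.9/10) + 10^(58.9/10) + 10^(61.1/10)) = 65.18 dB SPL.
Excess over the loudest (61.1 dB): 65.18 − 61.1 = 4.1 dB.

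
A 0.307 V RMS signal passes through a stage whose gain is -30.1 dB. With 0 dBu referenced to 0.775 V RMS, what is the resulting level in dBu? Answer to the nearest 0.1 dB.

-38.1 dBu

Input level: 20·log₁₀(0.307/0.775) = -8.04 dBu.
Output: -8.04 − 30.1 = -38.1 dBu.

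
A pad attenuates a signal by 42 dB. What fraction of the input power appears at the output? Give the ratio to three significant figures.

0.0000631

Power ratio = 10^(dB/10).
10^(-42/10) = 10^(-4.200) = 0.0000631.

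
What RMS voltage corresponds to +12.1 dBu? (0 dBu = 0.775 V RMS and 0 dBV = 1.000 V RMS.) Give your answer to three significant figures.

3.12 V

V = 0.775 V × 10^(+12.1/20).
= 0.775 × 4.027 = 3.12 V.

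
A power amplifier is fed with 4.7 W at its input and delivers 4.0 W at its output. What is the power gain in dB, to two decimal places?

-0.70 dB

Power is a power quantity, so gain = 10·log₁₀(P_out/P_in).
10·log₁₀(4.0/4.7) = 10·log₁₀(0.8511) = -0.70 dB.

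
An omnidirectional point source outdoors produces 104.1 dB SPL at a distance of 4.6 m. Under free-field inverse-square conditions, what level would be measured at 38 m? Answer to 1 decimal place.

Inverse-square spreading gives ΔL = −20·log₁₀(d₂/d₁).
ΔL = −20·log₁₀(38/4.6) = -18.34 dB, so L₂ = 104.1 + (-18.34) = 85.8 dB SPL.

85.8 dB SPL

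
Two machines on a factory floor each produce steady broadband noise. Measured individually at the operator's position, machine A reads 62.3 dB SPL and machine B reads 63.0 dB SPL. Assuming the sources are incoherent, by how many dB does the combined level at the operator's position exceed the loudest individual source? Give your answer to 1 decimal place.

2.7 dB

Add the sources as powers (linear), then convert back to dB:
L_total = 10·log₁₀(10^(62.3/10) + 10^(63.0/10)) = 65.67 dB SPL.
Excess over the loudest (63.0 dB): 65.67 − 63.0 = 2.7 dB.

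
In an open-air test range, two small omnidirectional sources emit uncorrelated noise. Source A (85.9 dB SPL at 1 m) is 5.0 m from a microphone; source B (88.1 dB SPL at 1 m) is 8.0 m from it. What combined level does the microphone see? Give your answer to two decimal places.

74.09 dB SPL

At the listener: L_A = 85.9 − 20·log₁₀(5.0) = 71.921 dB; L_B = 88.1 − 20·log₁₀(8.0) = 70.038 dB.
Combined: 10·log₁₀(10^(71.921/10)+10^(70.038/10)) = 74.09 dB SPL.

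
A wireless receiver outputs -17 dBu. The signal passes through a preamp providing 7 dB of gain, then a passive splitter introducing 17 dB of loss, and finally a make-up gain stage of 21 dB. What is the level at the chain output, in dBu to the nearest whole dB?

Gain stages sum in dB:
-17 + 7 − 17 + 21 = -6 dBu.

-6 dBu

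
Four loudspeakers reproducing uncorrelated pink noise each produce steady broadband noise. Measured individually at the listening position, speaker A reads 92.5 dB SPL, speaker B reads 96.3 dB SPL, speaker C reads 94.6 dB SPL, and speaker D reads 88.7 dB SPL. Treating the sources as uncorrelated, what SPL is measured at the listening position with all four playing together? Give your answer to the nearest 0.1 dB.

Incoherent sources sum as intensities:
L_total = 10·log₁₀(10^(92.5/10) + 10^(96.3/10) + 10^(94.6/10) + 10^(88.7/10)) = 10·log₁₀(9669000000) = 99.9 dB SPL.

99.9 dB SPL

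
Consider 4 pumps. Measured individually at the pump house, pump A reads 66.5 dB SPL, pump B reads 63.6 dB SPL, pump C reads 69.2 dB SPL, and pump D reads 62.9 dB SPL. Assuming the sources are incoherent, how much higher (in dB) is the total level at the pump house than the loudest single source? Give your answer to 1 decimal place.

3.1 dB

Incoherent sources sum as intensities:
L_total = 10·log₁₀(10^(66.5/10) + 10^(63.6/10) + 10^(69.2/10) + 10^(62.9/10)) = 72.31 dB SPL.
Excess over the loudest (69.2 dB): 72.31 − 69.2 = 3.1 dB.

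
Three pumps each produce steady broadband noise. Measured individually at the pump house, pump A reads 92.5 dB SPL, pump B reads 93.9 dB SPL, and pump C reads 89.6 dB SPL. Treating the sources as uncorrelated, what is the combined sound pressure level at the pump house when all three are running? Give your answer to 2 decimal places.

97.11 dB SPL

Incoherent sources sum as intensities:
L_total = 10·log₁₀(10^(92.5/10) + 10^(93.9/10) + 10^(89.6/10)) = 10·log₁₀(5145000000) = 97.11 dB SPL.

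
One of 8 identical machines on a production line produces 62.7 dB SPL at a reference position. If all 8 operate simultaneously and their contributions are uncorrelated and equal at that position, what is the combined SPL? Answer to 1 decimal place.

71.7 dB SPL

8 equal incoherent sources raise the level by 10·log₁₀(8) = 9.03 dB.
L_total = 62.7 + 9.03 = 71.7 dB SPL.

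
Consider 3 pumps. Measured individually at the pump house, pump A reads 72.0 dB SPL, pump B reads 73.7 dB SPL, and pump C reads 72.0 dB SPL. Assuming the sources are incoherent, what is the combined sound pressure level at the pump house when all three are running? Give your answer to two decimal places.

77.41 dB SPL

Incoherent sources sum as intensities:
L_total = 10·log₁₀(10^(72.0/10) + 10^(73.7/10) + 10^(72.0/10)) = 10·log₁₀(55140000) = 77.41 dB SPL.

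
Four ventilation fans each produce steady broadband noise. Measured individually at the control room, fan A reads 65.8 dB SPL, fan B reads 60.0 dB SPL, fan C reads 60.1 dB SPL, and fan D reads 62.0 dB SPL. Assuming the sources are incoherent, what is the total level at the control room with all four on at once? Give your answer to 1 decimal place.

Incoherent sources sum as intensities:
L_total = 10·log₁₀(10^(65.8/10) + 10^(60.0/10) + 10^(60.1/10) + 10^(62.0/10)) = 10·log₁₀(7410000) = 68.7 dB SPL.

68.7 dB SPL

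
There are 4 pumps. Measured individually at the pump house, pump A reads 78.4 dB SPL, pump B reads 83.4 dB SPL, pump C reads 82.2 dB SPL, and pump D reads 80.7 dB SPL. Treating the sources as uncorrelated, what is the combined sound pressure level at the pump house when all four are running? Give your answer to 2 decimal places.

87.57 dB SPL

Incoherent sources sum as intensities:
L_total = 10·log₁₀(10^(78.4/10) + 10^(83.4/10) + 10^(82.2/10) + 10^(80.7/10)) = 10·log₁₀(571400000) = 87.57 dB SPL.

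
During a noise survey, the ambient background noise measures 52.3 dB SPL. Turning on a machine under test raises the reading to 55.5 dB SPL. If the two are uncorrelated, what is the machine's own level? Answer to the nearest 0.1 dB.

52.7 dB SPL

Remove the background by subtracting linear intensities:
L_src = 10·log₁₀(10^(55.5/10) − 10^(52.3/10)) = 10·log₁₀(185000) = 52.7 dB SPL.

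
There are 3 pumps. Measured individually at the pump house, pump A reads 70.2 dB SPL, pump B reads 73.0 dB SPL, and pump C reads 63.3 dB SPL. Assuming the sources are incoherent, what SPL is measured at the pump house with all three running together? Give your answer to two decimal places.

Add the sources as powers (linear), then convert back to dB:
L_total = 10·log₁₀(10^(70.2/10) + 10^(73.0/10) + 10^(63.3/10)) = 10·log₁₀(32560000) = 75.13 dB SPL.

75.13 dB SPL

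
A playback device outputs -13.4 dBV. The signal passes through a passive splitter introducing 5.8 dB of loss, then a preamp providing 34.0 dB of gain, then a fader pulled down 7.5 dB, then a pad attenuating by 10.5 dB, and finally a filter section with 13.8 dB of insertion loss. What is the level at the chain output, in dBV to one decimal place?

Cascaded gains and losses add directly in dB.
-13.4 − 5.8 + 34.0 − 7.5 − 10.5 − 13.8 = -17.0 dBV.

-17.0 dBV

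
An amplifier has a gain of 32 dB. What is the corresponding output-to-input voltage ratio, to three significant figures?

Voltage ratio = 10^(dB/20).
10^(32/20) = 10^(1.600) = 39.8.

39.8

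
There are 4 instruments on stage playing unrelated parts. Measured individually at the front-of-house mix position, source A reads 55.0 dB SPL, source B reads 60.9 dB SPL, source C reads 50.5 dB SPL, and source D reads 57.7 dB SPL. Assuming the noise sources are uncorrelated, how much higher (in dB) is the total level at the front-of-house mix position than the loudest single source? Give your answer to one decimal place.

Add the sources as powers (linear), then convert back to dB:
L_total = 10·log₁₀(10^(55.0/10) + 10^(60.9/10) + 10^(50.5/10) + 10^(57.7/10)) = 63.52 dB SPL.
Excess over the loudest (60.9 dB): 63.52 − 60.9 = 2.6 dB.

2.6 dB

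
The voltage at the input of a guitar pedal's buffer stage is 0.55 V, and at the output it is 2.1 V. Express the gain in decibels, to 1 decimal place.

Voltage is an amplitude quantity, so gain = 20·log₁₀(V_out/V_in).
20·log₁₀(2.1/0.55) = 20·log₁₀(3.818) = 11.6 dB.

11.6 dB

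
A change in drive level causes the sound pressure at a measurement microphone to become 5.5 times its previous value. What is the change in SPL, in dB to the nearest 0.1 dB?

14.8 dB

Sound pressure is an amplitude quantity: ΔL = 20·log₁₀(p₂/p₁).
20·log₁₀(5.5) = 14.8 dB.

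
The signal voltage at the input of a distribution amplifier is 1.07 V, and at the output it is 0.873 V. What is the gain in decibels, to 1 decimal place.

-1.8 dB

Voltage is an amplitude quantity, so gain = 20·log₁₀(V_out/V_in).
20·log₁₀(0.873/1.07) = 20·log₁₀(0.8159) = -1.8 dB.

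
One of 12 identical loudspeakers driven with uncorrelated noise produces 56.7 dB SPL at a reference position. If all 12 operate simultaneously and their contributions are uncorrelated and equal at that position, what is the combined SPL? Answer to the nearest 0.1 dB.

67.5 dB SPL

12 equal incoherent sources raise the level by 10·log₁₀(12) = 10.79 dB.
L_total = 56.7 + 10.79 = 67.5 dB SPL.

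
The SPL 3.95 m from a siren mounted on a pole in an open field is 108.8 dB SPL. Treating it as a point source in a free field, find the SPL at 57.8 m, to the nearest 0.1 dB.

85.5 dB SPL

For a point source in a free field, ΔL = −20·log₁₀(d₂/d₁).
ΔL = −20·log₁₀(57.8/3.95) = -23.31 dB, so L₂ = 108.8 + (-23.31) = 85.5 dB SPL.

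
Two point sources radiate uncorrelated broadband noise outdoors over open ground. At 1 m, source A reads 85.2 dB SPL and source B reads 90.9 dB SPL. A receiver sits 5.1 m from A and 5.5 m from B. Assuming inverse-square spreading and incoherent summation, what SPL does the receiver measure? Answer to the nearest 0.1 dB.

At the listener: L_A = 85.2 − 20·log₁₀(5.1) = 71.05 dB; L_B = 90.9 − 20·log₁₀(5.5) = 76.09 dB.
Combined: 10·log₁₀(10^(71.05/10)+10^(76.09/10)) = 77.3 dB SPL.

77.3 dB SPL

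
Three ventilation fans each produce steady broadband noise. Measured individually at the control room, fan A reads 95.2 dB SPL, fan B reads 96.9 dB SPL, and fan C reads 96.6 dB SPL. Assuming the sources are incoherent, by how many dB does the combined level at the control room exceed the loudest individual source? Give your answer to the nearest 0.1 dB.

4.2 dB

Incoherent sources sum as intensities:
L_total = 10·log₁₀(10^(95.2/10) + 10^(96.9/10) + 10^(96.6/10)) = 101.07 dB SPL.
Excess over the loudest (96.9 dB): 101.07 − 96.9 = 4.2 dB.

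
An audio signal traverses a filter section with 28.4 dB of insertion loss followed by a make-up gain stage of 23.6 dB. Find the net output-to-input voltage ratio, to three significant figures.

0.575

Net gain = (−28.4) + 23.6 = -4.8 dB.
Voltage ratio = 10^(-4.8/20) = 0.575.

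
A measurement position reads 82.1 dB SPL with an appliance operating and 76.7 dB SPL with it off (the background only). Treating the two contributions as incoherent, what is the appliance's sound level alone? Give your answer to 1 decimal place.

Background correction is a power subtraction:
L_src = 10·log₁₀(10^(82.1/10) − 10^(76.7/10)) = 10·log₁₀(115400000) = 80.6 dB SPL.

80.6 dB SPL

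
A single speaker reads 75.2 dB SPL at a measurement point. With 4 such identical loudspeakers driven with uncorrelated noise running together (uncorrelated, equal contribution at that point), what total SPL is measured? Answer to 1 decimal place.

81.2 dB SPL

4 equal incoherent sources raise the level by 10·log₁₀(4) = 6.02 dB.
L_total = 75.2 + 6.02 = 81.2 dB SPL.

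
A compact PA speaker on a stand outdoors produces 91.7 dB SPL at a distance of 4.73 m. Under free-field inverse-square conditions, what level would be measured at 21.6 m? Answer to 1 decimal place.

78.5 dB SPL

Free-field point source: level drops by 20·log₁₀ of the distance ratio.
ΔL = −20·log₁₀(21.6/4.73) = -13.19 dB, so L₂ = 91.7 + (-13.19) = 78.5 dB SPL.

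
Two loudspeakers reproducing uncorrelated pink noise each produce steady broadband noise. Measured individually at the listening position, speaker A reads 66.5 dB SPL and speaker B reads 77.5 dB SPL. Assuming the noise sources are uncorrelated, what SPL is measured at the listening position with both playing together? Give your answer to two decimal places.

77.83 dB SPL

Uncorrelated sources add in intensity (power), not in dB.
L_total = 10·log₁₀(10^(66.5/10) + 10^(77.5/10)) = 10·log₁₀(60700000) = 77.83 dB SPL.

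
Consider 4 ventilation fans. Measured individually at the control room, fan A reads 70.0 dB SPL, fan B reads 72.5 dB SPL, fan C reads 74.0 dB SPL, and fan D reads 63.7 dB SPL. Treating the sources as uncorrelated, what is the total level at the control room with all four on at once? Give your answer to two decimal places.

77.42 dB SPL

Add the sources as powers (linear), then convert back to dB:
L_total = 10·log₁₀(10^(70.0/10) + 10^(72.5/10) + 10^(74.0/10) + 10^(63.7/10)) = 10·log₁₀(55250000) = 77.42 dB SPL.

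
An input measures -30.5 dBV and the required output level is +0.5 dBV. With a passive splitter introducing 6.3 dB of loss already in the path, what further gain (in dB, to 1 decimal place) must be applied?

37.3 dB

The required make-up gain is the shortfall in the dB sum.
G = +0.5 − (-30.5) + 6.3 = 37.3 dB.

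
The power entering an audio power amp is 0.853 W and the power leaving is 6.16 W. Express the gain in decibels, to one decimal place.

8.6 dB

For a power ratio, dB = 10·log₁₀(P₂/P₁).
10·log₁₀(6.16/0.853) = 10·log₁₀(7.222) = 8.6 dB.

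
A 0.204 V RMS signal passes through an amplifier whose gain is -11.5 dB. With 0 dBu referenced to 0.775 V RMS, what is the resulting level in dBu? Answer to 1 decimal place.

-23.1 dBu

Input level: 20·log₁₀(0.204/0.775) = -11.59 dBu.
Output: -11.59 − 11.5 = -23.1 dBu.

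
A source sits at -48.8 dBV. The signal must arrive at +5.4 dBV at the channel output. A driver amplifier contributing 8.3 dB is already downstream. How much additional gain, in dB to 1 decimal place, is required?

45.9 dB

The required make-up gain is the shortfall in the dB sum.
G = +5.4 − (-48.8) − 8.3 = 45.9 dB.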